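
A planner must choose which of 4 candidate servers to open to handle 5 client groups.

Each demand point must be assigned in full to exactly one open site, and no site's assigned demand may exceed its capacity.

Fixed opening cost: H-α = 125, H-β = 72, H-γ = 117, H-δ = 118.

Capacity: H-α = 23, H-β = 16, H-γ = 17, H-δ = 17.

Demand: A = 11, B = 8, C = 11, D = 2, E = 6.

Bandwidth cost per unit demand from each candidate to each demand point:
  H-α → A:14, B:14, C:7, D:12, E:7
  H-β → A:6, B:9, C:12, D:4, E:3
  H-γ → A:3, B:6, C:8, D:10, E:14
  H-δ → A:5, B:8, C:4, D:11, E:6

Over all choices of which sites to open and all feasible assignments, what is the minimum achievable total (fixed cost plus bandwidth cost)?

Open {H-β, H-γ, H-δ}; cheapest assignment that respects the capacities:
  H-β (cap 16, load 16): B, D, E — cost 8×9 + 2×4 + 6×3 = 98
  H-γ (cap 17, load 11): A — cost 11×3 = 33
  H-δ (cap 17, load 11): C — cost 11×4 = 44
  Shipping 175, fixed 307 → total 482.
  Any other capacity-feasible assignment to {H-β, H-γ, H-δ} ships for at least 175.
Compare {H-α, H-β, H-γ}: its best feasible assignment gives total 522.
Compare {H-α, H-β}: its best feasible assignment gives total 526.
Every other set of open sites that can feasibly serve all demand totals ≥ 522 even under its best assignment. Minimum: 482.

482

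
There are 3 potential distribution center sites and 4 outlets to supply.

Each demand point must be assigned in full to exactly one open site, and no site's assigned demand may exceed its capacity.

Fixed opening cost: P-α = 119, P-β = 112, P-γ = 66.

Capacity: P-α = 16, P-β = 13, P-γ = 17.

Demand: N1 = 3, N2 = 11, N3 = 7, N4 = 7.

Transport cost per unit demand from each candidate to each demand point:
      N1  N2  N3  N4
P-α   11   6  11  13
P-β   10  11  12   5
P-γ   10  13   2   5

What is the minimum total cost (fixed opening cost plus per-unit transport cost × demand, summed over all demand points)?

Open {P-α, P-γ}; cheapest assignment that respects the capacities:
  P-α (cap 16, load 11): N2 — cost 11×6 = 66
  P-γ (cap 17, load 17): N1, N3, N4 — cost 3×10 + 7×2 + 7×5 = 79
  Shipping 145, fixed 185 → total 330.
  Any other capacity-feasible assignment to {P-α, P-γ} ships for at least 145.
Compare {P-β, P-γ}: its best feasible assignment gives total 378.
Compare {P-α, P-β, P-γ}: its best feasible assignment gives total 442.
Every other set of open sites that can feasibly serve all demand totals ≥ 378 even under its best assignment. Minimum: 330.

330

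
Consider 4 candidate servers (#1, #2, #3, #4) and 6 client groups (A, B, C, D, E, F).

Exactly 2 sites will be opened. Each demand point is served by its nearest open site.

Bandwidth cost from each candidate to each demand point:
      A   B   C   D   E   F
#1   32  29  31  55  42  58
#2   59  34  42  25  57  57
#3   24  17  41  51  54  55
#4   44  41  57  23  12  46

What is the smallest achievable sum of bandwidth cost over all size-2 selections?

Open {#3, #4}.
  A→#3 24, B→#3 17, C→#3 41, D→#4 23, E→#4 12, F→#4 46  ⇒ total 163.
Compare {#1, #4}: total 173.
Compare {#2, #4}: total 201.
No size-2 selection does better; minimum is 163.

163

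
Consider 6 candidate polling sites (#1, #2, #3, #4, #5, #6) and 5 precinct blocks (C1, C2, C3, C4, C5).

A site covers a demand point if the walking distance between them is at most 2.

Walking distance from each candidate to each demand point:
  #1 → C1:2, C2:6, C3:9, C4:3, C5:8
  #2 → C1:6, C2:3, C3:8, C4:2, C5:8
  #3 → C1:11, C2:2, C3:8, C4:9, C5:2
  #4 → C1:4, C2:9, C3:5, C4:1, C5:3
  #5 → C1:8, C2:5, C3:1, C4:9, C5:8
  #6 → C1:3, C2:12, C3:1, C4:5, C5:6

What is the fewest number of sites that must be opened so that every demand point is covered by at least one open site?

Coverage sets (demand points within 2 of each site):
  #1: {C1}
  #2: {C4}
  #3: {C2, C5}
  #4: {C4}
  #5: {C3}
  #6: {C3}
No 3 sites suffice: every size-3 union leaves at least one demand point uncovered.
But {#1, #2, #3, #5} covers everything, so the minimum is 4.

4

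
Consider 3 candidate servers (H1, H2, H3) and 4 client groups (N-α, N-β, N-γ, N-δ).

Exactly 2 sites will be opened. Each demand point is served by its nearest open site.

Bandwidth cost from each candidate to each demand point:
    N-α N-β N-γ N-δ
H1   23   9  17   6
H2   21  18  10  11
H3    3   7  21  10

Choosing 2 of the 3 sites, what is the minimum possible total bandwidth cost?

Open {H2, H3}.
  N-α→H3 3, N-β→H3 7, N-γ→H2 10, N-δ→H3 10  ⇒ total 30.
Compare {H1, H3}: total 33.
Compare {H1, H2}: total 46.

30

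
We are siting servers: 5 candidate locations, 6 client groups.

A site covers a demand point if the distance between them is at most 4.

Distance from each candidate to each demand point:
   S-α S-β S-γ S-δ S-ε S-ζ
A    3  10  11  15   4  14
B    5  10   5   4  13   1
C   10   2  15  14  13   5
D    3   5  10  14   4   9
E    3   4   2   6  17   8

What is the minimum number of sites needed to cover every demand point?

3

Coverage sets (demand points within 4 of each site):
  A: {S-α, S-ε}
  B: {S-δ, S-ζ}
  C: {S-β}
  D: {S-α, S-ε}
  E: {S-α, S-β, S-γ}
No 2 sites suffice: every size-2 union leaves at least one demand point uncovered.
But {A, B, E} covers everything, so the minimum is 3.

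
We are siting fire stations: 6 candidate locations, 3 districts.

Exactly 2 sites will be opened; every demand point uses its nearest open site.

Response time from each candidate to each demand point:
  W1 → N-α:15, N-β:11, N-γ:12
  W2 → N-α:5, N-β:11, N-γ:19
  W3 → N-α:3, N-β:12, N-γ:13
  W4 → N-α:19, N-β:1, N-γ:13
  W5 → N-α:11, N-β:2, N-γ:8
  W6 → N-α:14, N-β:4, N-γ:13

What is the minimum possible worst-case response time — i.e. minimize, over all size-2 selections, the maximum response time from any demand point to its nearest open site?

Open {W2, W5}.
  Farthest demand point is N-γ at response time 8 (to W5); all others are ≤ 8.
With {W3, W5} the worst case is 8.
With {W1, W5} the worst case is 11.
No size-2 selection achieves below 8.

8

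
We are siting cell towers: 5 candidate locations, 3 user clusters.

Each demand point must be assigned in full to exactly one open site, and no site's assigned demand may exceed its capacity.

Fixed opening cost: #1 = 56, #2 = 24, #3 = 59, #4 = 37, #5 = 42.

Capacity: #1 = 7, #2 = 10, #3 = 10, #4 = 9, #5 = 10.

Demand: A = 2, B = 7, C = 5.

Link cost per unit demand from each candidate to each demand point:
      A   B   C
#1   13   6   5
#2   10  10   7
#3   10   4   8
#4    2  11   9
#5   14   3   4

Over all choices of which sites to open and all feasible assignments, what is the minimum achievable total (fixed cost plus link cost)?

Open {#2, #5}; cheapest assignment that respects the capacities:
  #2 (cap 10, load 7): A, C — cost 2×10 + 5×7 = 55
  #5 (cap 10, load 7): B — cost 7×3 = 21
  Shipping 76, fixed 66 → total 142.
  Any other capacity-feasible assignment to {#2, #5} ships for at least 76.
Compare {#4, #5}: its best feasible assignment gives total 149.
Compare {#2, #4, #5}: its best feasible assignment gives total 163.
Every other set of open sites that can feasibly serve all demand totals ≥ 149 even under its best assignment. Minimum: 142.

142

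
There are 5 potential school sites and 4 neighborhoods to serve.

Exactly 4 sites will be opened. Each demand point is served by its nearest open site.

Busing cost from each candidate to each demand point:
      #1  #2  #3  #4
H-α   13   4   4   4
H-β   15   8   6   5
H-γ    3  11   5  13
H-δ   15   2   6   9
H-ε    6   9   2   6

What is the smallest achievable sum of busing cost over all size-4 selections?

11

Open {H-α, H-γ, H-δ, H-ε}.
  #1→H-γ 3, #2→H-δ 2, #3→H-ε 2, #4→H-α 4  ⇒ total 11.
Compare {H-β, H-γ, H-δ, H-ε}: total 12.
Compare {H-α, H-β, H-γ, H-δ}: total 13.
No size-4 selection does better; minimum is 11.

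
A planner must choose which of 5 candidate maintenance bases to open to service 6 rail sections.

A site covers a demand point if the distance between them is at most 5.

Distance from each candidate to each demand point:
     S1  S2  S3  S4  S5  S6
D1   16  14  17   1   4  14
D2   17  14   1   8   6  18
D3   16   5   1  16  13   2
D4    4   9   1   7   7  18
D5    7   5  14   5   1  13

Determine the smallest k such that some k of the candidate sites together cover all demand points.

3

Coverage sets (demand points within 5 of each site):
  D1: {S4, S5}
  D2: {S3}
  D3: {S2, S3, S6}
  D4: {S1, S3}
  D5: {S2, S4, S5}
No 2 sites suffice: every size-2 union leaves at least one demand point uncovered.
But {D1, D3, D4} covers everything, so the minimum is 3.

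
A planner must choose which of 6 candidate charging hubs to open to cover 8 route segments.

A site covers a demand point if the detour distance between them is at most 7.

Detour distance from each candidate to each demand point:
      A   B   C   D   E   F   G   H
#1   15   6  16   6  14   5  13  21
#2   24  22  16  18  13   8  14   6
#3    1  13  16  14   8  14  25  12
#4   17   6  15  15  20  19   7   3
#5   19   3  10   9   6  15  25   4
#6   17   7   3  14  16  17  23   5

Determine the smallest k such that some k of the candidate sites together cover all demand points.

Coverage sets (demand points within 7 of each site):
  #1: {B, D, F}
  #2: {H}
  #3: {A}
  #4: {B, G, H}
  #5: {B, E, H}
  #6: {B, C, H}
No 4 sites suffice: every size-4 union leaves at least one demand point uncovered.
But {#1, #3, #4, #5, #6} covers everything, so the minimum is 5.

5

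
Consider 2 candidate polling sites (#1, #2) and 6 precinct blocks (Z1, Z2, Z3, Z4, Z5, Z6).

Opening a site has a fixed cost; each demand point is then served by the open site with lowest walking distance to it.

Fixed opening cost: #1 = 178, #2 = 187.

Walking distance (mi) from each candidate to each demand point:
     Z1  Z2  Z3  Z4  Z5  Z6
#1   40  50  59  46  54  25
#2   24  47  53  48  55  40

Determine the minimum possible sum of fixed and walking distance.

452

Open {#1}: assign each demand point to its cheapest open site.
  Z1→#1 40, Z2→#1 50, Z3→#1 59, Z4→#1 46, Z5→#1 54, Z6→#1 25
  walking distance 274, fixed 178 → total 452.
Compare {#2}: walking distance 267 + fixed 187 = 454.
Compare {#1, #2}: walking distance 249 + fixed 365 = 614.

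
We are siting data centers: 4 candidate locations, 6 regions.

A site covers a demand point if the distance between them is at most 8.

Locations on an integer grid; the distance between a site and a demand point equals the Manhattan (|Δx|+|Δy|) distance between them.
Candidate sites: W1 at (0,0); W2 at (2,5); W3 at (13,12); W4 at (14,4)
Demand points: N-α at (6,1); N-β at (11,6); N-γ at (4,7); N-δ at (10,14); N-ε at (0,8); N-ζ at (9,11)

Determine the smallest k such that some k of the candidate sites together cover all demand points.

Coverage sets (demand points within 8 of each site):
  W1: {N-α, N-ε}
  W2: {N-α, N-γ, N-ε}
  W3: {N-β, N-δ, N-ζ}
  W4: {N-β}
No single site covers all 6 demand points.
But {W2, W3} covers everything, so the minimum is 2.

2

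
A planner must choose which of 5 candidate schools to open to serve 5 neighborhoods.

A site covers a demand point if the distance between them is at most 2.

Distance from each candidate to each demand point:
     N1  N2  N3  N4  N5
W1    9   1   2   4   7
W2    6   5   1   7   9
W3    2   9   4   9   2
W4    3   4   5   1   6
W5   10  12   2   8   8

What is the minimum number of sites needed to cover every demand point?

3

Coverage sets (demand points within 2 of each site):
  W1: {N2, N3}
  W2: {N3}
  W3: {N1, N5}
  W4: {N4}
  W5: {N3}
No 2 sites suffice: every size-2 union leaves at least one demand point uncovered.
But {W1, W3, W4} covers everything, so the minimum is 3.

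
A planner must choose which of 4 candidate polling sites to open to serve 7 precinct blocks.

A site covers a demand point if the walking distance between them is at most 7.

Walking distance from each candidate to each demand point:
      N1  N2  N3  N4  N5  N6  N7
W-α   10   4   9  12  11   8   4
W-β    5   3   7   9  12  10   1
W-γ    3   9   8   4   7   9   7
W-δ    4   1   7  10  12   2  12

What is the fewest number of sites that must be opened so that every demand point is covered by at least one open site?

Coverage sets (demand points within 7 of each site):
  W-α: {N2, N7}
  W-β: {N1, N2, N3, N7}
  W-γ: {N1, N4, N5, N7}
  W-δ: {N1, N2, N3, N6}
No single site covers all 7 demand points.
But {W-γ, W-δ} covers everything, so the minimum is 2.

2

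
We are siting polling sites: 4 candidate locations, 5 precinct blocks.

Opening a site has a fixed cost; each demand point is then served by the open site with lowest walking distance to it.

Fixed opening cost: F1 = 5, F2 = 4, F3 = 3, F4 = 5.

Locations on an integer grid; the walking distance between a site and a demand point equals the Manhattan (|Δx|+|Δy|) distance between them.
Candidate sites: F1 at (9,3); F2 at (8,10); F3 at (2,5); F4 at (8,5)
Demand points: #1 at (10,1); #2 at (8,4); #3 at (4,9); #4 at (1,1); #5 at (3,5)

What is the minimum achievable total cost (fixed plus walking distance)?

25

Open {F1, F3}: assign each demand point to its cheapest open site.
  #1→F1 3, #2→F1 2, #3→F3 6, #4→F3 5, #5→F3 1
  walking distance 17, fixed 8 → total 25.
Compare {F3, F4}: walking distance 19 + fixed 8 = 27.
Compare {F1, F2, F3}: walking distance 16 + fixed 12 = 28.
Compare {F1, F3, F4}: walking distance 16 + fixed 13 = 29.
All other subsets cost ≥ 27. Minimum total cost: 25.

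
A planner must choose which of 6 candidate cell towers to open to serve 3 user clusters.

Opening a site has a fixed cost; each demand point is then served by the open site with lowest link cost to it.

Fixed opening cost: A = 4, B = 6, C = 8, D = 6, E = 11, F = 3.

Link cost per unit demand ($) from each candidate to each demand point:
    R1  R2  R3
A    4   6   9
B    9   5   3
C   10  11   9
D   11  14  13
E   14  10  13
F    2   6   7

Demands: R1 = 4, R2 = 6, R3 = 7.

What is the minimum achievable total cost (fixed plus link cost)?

Open {B, F}: assign each demand point to its cheapest open site.
  R1→F 4×2=8, R2→B 6×5=30, R3→B 7×3=21
  link cost 59, fixed 9 → total 68.
Compare {A, B, F}: link cost 59 + fixed 13 = 72.
Compare {B, D, F}: link cost 59 + fixed 15 = 74.
Compare {B, C, F}: link cost 59 + fixed 17 = 76.
All other subsets cost ≥ 72. Minimum total cost: 68.

68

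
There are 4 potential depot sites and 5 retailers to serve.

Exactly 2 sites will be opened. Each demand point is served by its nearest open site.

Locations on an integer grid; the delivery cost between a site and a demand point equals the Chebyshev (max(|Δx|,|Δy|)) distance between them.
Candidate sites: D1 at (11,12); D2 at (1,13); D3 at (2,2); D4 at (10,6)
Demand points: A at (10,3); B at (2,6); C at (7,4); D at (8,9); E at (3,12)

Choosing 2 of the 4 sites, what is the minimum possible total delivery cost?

18

Open {D2, D4}.
  A→D4 3, B→D2 7, C→D4 3, D→D4 3, E→D2 2  ⇒ total 18.
Compare {D3, D4}: total 20.
Compare {D1, D4}: total 24.
No size-2 selection does better; minimum is 18.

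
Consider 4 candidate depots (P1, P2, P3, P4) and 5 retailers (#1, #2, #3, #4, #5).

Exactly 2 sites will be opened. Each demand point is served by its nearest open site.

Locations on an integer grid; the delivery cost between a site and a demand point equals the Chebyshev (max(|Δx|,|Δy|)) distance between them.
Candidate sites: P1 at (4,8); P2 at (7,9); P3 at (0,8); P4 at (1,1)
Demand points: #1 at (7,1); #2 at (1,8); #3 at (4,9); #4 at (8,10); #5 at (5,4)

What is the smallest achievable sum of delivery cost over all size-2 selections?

16

Open {P1, P2}.
  #1→P1 7, #2→P1 3, #3→P1 1, #4→P2 1, #5→P1 4  ⇒ total 16.
Compare {P1, P3}: total 17.
Compare {P2, P3}: total 17.
No size-2 selection does better; minimum is 16.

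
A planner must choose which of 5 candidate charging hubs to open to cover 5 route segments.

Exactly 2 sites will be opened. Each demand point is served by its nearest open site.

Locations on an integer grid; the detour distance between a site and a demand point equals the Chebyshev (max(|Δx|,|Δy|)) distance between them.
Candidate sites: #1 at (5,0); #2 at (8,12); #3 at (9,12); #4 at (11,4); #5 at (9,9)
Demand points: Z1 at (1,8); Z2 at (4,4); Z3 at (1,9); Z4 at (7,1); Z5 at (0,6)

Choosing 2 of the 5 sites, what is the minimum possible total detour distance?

26

Open {#1, #2}.
  Z1→#2 7, Z2→#1 4, Z3→#2 7, Z4→#1 2, Z5→#1 6  ⇒ total 26.
Compare {#1, #3}: total 28.
Compare {#1, #5}: total 28.
No size-2 selection does better; minimum is 26.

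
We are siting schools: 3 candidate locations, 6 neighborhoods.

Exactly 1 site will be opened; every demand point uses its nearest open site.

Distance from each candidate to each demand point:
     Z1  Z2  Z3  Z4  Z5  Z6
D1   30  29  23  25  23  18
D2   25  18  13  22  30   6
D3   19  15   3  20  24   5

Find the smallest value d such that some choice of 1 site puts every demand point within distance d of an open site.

24

Open {D3}.
  Farthest demand point is Z5 at distance 24 (to D3); all others are ≤ 24.
With {D1} the worst case is 30.
With {D2} the worst case is 30.
No size-1 selection achieves below 24.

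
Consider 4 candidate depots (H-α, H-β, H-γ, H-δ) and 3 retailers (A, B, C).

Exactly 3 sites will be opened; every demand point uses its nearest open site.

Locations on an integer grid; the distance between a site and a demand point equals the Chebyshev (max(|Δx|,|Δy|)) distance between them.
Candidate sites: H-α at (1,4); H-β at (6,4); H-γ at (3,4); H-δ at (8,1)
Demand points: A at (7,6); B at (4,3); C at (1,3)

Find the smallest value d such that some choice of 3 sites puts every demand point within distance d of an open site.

2

Open {H-α, H-β, H-γ}.
  Farthest demand point is A at distance 2 (to H-β); all others are ≤ 2.
With {H-α, H-β, H-δ} the worst case is 2.
With {H-β, H-γ, H-δ} the worst case is 2.
No size-3 selection achieves below 2.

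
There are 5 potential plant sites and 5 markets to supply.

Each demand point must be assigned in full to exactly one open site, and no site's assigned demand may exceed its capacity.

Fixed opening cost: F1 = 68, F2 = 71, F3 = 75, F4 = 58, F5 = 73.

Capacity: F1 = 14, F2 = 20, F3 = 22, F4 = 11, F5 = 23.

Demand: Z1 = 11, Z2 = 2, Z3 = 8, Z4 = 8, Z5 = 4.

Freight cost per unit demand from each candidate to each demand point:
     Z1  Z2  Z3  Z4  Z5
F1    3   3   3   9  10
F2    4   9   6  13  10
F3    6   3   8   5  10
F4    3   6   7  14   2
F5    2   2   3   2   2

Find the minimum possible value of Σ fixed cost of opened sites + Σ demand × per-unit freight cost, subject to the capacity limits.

Open {F4, F5}; cheapest assignment that respects the capacities:
  F4 (cap 11, load 11): Z1 — cost 11×3 = 33
  F5 (cap 23, load 22): Z2, Z3, Z4, Z5 — cost 2×2 + 8×3 + 8×2 + 4×2 = 52
  Shipping 85, fixed 131 → total 216.
  Any other capacity-feasible assignment to {F4, F5} ships for at least 85.
Compare {F1, F5}: its best feasible assignment gives total 217.
Compare {F2, F5}: its best feasible assignment gives total 240.
Every other set of open sites that can feasibly serve all demand totals ≥ 217 even under its best assignment. Minimum: 216.

216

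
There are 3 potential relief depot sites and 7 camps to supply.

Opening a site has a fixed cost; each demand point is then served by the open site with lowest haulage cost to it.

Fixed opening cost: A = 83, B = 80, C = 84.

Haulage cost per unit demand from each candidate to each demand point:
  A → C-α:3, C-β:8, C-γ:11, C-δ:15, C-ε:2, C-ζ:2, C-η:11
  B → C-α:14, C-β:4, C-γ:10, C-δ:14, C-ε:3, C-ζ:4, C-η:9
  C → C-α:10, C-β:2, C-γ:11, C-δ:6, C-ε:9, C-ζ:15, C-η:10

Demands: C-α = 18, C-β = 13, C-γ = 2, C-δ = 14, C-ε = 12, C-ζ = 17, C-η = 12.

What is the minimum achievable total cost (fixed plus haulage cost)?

Open {A, C}: assign each demand point to its cheapest open site.
  C-α→A 18×3=54, C-β→C 13×2=26, C-γ→A 2×11=22, C-δ→C 14×6=84, C-ε→A 12×2=24, C-ζ→A 17×2=34, C-η→C 12×10=120
  haulage cost 364, fixed 167 → total 531.
Compare {A, B, C}: haulage cost 350 + fixed 247 = 597.
Compare {A, B}: haulage cost 488 + fixed 163 = 651.
Compare {A}: haulage cost 580 + fixed 83 = 663.
All other subsets cost ≥ 597. Minimum total cost: 531.

531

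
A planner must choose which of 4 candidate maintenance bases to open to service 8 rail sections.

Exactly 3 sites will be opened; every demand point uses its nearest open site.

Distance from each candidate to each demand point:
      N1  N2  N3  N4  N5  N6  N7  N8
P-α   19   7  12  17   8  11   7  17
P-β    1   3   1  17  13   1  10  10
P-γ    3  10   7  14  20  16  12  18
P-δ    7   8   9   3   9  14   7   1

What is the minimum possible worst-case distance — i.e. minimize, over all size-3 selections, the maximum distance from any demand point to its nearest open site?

8

Open {P-α, P-β, P-δ}.
  Farthest demand point is N5 at distance 8 (to P-α); all others are ≤ 8.
With {P-β, P-γ, P-δ} the worst case is 9.
With {P-α, P-γ, P-δ} the worst case is 11.
No size-3 selection achieves below 8.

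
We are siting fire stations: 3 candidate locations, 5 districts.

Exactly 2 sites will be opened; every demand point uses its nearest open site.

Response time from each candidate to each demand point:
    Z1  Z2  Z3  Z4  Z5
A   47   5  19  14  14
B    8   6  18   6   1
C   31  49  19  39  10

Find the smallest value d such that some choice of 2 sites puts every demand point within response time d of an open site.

Open {A, B}.
  Farthest demand point is Z3 at response time 18 (to B); all others are ≤ 18.
With {B, C} the worst case is 18.
With {A, C} the worst case is 31.
No size-2 selection achieves below 18.

18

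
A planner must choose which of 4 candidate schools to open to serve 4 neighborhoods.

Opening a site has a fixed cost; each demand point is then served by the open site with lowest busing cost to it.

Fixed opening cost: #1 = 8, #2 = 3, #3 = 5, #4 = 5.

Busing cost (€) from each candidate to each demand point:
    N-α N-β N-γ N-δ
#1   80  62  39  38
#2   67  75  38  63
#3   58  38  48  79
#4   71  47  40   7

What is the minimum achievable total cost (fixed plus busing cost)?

Open {#3, #4}: assign each demand point to its cheapest open site.
  N-α→#3 58, N-β→#3 38, N-γ→#4 40, N-δ→#4 7
  busing cost 143, fixed 10 → total 153.
Compare {#2, #3, #4}: busing cost 141 + fixed 13 = 154.
Compare {#1, #3, #4}: busing cost 142 + fixed 18 = 160.
Compare {#1, #2, #3, #4}: busing cost 141 + fixed 21 = 162.
All other subsets cost ≥ 154. Minimum total cost: 153.

153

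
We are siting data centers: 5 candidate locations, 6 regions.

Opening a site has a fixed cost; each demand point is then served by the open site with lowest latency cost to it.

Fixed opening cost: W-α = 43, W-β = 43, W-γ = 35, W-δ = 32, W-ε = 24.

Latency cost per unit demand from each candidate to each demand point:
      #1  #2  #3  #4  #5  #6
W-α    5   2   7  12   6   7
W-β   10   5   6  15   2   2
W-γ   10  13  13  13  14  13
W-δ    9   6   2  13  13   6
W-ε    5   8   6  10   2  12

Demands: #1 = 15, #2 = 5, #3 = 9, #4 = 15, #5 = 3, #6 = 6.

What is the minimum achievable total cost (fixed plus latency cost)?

371

Open {W-δ, W-ε}: assign each demand point to its cheapest open site.
  #1→W-ε 15×5=75, #2→W-δ 5×6=30, #3→W-δ 9×2=18, #4→W-ε 15×10=150, #5→W-ε 3×2=6, #6→W-δ 6×6=36
  latency cost 315, fixed 56 → total 371.
Compare {W-β, W-δ, W-ε}: latency cost 286 + fixed 99 = 385.
Compare {W-β, W-ε}: latency cost 322 + fixed 67 = 389.
Compare {W-α, W-δ, W-ε}: latency cost 295 + fixed 99 = 394.
All other subsets cost ≥ 385. Minimum total cost: 371.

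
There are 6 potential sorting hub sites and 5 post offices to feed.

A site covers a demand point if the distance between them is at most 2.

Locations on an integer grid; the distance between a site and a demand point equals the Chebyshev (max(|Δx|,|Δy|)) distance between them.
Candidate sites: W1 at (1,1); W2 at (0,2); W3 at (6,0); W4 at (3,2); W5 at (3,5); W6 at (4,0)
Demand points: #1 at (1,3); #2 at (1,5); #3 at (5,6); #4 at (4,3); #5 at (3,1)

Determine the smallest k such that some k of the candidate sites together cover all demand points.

2

Coverage sets (demand points within 2 of each site):
  W1: {#1, #5}
  W2: {#1}
  W3: {}
  W4: {#1, #4, #5}
  W5: {#1, #2, #3, #4}
  W6: {#5}
No single site covers all 5 demand points.
But {W1, W5} covers everything, so the minimum is 2.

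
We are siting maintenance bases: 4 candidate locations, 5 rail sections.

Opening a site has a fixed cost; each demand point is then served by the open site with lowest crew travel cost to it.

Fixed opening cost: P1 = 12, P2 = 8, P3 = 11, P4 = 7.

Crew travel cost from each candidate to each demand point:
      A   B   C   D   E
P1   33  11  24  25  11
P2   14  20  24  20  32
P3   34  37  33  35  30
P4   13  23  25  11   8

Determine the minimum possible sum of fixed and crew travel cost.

86

Open {P1, P4}: assign each demand point to its cheapest open site.
  A→P4 13, B→P1 11, C→P1 24, D→P4 11, E→P4 8
  crew travel cost 67, fixed 19 → total 86.
Compare {P4}: crew travel cost 80 + fixed 7 = 87.
Compare {P2, P4}: crew travel cost 76 + fixed 15 = 91.
Compare {P1, P2, P4}: crew travel cost 67 + fixed 27 = 94.
All other subsets cost ≥ 87. Minimum total cost: 86.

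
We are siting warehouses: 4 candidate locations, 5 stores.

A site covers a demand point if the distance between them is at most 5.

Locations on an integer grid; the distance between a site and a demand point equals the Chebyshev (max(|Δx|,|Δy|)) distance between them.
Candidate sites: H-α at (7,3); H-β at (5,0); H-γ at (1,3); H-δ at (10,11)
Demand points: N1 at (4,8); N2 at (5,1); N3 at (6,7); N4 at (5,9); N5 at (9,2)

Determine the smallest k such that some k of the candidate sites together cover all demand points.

Coverage sets (demand points within 5 of each site):
  H-α: {N1, N2, N3, N5}
  H-β: {N2, N5}
  H-γ: {N1, N2, N3}
  H-δ: {N3, N4}
No single site covers all 5 demand points.
But {H-α, H-δ} covers everything, so the minimum is 2.

2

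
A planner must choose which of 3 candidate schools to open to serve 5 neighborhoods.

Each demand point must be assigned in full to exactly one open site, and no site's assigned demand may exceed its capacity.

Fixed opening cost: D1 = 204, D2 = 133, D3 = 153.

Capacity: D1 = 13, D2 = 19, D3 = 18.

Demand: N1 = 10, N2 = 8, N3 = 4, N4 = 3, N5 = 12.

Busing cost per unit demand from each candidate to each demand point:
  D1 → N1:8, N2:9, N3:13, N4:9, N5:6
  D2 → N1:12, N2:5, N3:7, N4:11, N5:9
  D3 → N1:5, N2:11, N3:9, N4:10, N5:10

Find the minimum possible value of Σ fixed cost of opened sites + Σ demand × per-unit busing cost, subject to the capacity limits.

Open {D2, D3}; cheapest assignment that respects the capacities:
  D2 (cap 19, load 19): N3, N4, N5 — cost 4×7 + 3×11 + 12×9 = 169
  D3 (cap 18, load 18): N1, N2 — cost 10×5 + 8×11 = 138
  Shipping 307, fixed 286 → total 593.
  Any other capacity-feasible assignment to {D2, D3} ships for at least 307.
Compare {D1, D2, D3}: its best feasible assignment gives total 710.
Every other set of open sites that can feasibly serve all demand totals ≥ 710 even under its best assignment. Minimum: 593.

593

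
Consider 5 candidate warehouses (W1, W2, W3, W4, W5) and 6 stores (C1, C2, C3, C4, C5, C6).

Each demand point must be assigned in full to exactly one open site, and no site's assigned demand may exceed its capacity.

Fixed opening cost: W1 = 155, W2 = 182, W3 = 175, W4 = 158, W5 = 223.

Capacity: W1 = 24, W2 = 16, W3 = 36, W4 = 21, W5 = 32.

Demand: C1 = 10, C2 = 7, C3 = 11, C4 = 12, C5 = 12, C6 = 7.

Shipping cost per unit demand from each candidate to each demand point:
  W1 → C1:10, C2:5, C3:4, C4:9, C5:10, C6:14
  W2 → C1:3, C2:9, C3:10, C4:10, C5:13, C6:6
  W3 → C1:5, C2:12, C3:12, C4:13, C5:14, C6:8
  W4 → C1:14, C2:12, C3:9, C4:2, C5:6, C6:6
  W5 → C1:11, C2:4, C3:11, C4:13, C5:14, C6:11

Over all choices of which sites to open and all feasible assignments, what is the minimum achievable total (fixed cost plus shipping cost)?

Open {W1, W3}; cheapest assignment that respects the capacities:
  W1 (cap 24, load 23): C3, C4 — cost 11×4 + 12×9 = 152
  W3 (cap 36, load 36): C1, C2, C5, C6 — cost 10×5 + 7×12 + 12×14 + 7×8 = 358
  Shipping 510, fixed 330 → total 840.
  Any other capacity-feasible assignment to {W1, W3} ships for at least 510.
Compare {W1, W3, W4}: its best feasible assignment gives total 851.
Compare {W1, W4, W5}: its best feasible assignment gives total 904.
Every other set of open sites that can feasibly serve all demand totals ≥ 851 even under its best assignment. Minimum: 840.

840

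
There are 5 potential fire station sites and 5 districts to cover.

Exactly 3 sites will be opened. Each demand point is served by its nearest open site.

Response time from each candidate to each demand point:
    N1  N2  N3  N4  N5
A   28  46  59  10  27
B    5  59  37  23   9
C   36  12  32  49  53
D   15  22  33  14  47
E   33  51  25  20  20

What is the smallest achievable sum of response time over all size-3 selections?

Open {A, B, C}.
  N1→B 5, N2→C 12, N3→C 32, N4→A 10, N5→B 9  ⇒ total 68.
Compare {B, C, E}: total 71.
Compare {B, C, D}: total 72.
No size-3 selection does better; minimum is 68.

68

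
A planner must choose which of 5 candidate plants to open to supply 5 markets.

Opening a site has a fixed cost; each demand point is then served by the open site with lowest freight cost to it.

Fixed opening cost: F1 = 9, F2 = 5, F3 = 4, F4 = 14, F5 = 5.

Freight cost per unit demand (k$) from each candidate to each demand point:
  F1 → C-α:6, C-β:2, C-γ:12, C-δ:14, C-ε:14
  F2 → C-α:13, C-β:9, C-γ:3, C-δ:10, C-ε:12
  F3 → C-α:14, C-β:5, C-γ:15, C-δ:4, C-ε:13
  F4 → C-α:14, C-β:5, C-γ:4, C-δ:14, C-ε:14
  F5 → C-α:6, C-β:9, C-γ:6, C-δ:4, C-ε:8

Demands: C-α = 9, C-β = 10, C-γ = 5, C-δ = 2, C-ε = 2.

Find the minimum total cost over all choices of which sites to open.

132

Open {F1, F2, F5}: assign each demand point to its cheapest open site.
  C-α→F1 9×6=54, C-β→F1 10×2=20, C-γ→F2 5×3=15, C-δ→F5 2×4=8, C-ε→F5 2×8=16
  freight cost 113, fixed 19 → total 132.
Compare {F1, F2, F3, F5}: freight cost 113 + fixed 23 = 136.
Compare {F1, F2, F3}: freight cost 121 + fixed 18 = 139.
Compare {F1, F5}: freight cost 128 + fixed 14 = 142.
All other subsets cost ≥ 136. Minimum total cost: 132.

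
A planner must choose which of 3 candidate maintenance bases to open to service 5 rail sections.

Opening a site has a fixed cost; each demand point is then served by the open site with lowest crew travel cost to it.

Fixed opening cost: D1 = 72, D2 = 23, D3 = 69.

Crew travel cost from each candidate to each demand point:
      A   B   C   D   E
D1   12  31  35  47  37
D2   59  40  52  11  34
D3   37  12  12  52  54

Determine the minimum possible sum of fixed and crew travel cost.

198

Open {D2, D3}: assign each demand point to its cheapest open site.
  A→D3 37, B→D3 12, C→D3 12, D→D2 11, E→D2 34
  crew travel cost 106, fixed 92 → total 198.
Compare {D1, D2}: crew travel cost 123 + fixed 95 = 218.
Compare {D2}: crew travel cost 196 + fixed 23 = 219.
Compare {D1}: crew travel cost 162 + fixed 72 = 234.
All other subsets cost ≥ 218. Minimum total cost: 198.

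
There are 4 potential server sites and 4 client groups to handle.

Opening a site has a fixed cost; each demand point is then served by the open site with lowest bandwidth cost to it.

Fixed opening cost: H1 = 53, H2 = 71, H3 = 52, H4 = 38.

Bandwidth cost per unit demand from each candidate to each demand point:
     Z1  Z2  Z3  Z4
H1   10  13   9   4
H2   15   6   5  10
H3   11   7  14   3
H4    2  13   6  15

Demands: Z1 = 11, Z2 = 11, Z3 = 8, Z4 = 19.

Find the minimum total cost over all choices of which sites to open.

Open {H3, H4}: assign each demand point to its cheapest open site.
  Z1→H4 11×2=22, Z2→H3 11×7=77, Z3→H4 8×6=48, Z4→H3 19×3=57
  bandwidth cost 204, fixed 90 → total 294.
Compare {H2, H3, H4}: bandwidth cost 185 + fixed 161 = 346.
Compare {H1, H3, H4}: bandwidth cost 204 + fixed 143 = 347.
Compare {H1, H2, H4}: bandwidth cost 204 + fixed 162 = 366.
All other subsets cost ≥ 346. Minimum total cost: 294.

294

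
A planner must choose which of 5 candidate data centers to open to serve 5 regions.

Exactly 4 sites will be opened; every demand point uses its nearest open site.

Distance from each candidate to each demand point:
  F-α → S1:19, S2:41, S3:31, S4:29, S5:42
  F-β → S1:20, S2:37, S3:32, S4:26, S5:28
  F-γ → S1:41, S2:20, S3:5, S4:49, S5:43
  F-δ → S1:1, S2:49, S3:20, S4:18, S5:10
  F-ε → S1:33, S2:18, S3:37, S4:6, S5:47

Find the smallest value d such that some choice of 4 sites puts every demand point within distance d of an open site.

18

Open {F-α, F-γ, F-δ, F-ε}.
  Farthest demand point is S2 at distance 18 (to F-ε); all others are ≤ 18.
With {F-β, F-γ, F-δ, F-ε} the worst case is 18.
With {F-α, F-β, F-γ, F-δ} the worst case is 20.
No size-4 selection achieves below 18.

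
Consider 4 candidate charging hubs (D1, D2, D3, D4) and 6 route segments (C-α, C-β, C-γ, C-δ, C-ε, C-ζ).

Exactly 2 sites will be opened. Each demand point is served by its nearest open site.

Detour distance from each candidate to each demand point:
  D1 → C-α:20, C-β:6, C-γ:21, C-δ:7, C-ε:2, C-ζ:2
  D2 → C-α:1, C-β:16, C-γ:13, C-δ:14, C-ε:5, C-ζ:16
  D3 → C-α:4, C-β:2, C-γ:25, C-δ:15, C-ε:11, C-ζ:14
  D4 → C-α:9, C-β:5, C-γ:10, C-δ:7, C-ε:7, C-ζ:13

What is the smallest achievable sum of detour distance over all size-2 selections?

Open {D1, D2}.
  C-α→D2 1, C-β→D1 6, C-γ→D2 13, C-δ→D1 7, C-ε→D1 2, C-ζ→D1 2  ⇒ total 31.
Compare {D1, D4}: total 35.
Compare {D1, D3}: total 38.
No size-2 selection does better; minimum is 31.

31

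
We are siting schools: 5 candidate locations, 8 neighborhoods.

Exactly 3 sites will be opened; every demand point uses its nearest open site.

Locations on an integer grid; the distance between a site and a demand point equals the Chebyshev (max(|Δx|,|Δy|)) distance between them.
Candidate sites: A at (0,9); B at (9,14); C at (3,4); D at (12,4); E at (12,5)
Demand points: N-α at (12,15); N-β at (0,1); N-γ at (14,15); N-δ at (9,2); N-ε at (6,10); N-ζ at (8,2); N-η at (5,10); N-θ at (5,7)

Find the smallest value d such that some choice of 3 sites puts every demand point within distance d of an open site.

Open {B, C, D}.
  Farthest demand point is N-γ at distance 5 (to B); all others are ≤ 5.
With {B, C, E} the worst case is 5.
With {A, B, C} the worst case is 6.
No size-3 selection achieves below 5.

5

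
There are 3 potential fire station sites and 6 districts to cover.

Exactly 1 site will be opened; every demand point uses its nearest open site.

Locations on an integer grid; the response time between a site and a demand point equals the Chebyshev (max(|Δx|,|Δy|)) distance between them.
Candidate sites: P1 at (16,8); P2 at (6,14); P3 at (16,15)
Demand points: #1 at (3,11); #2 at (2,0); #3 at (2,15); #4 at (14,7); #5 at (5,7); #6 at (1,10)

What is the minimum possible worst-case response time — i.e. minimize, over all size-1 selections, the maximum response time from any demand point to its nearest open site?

14

Open {P2}.
  Farthest demand point is #2 at response time 14 (to P2); all others are ≤ 14.
With {P1} the worst case is 15.
With {P3} the worst case is 15.
No size-1 selection achieves below 14.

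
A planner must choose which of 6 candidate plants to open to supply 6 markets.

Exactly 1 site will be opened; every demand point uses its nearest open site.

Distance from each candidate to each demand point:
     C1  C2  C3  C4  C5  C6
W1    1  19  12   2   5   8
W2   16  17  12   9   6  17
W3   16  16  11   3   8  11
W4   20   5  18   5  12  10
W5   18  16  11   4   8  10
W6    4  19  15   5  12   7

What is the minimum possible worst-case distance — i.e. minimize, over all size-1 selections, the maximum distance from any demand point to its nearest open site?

16

Open {W3}.
  Farthest demand point is C1 at distance 16 (to W3); all others are ≤ 16.
With {W2} the worst case is 17.
With {W5} the worst case is 18.
No size-1 selection achieves below 16.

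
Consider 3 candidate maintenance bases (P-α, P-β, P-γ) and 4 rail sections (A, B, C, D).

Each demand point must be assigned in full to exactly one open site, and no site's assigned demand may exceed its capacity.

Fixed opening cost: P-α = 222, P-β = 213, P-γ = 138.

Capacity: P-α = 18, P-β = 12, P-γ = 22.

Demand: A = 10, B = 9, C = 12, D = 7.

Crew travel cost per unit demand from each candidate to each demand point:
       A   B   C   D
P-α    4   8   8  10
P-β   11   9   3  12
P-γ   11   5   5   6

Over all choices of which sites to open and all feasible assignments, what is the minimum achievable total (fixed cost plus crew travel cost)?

575

Open {P-α, P-γ}; cheapest assignment that respects the capacities:
  P-α (cap 18, load 17): A, D — cost 10×4 + 7×10 = 110
  P-γ (cap 22, load 21): B, C — cost 9×5 + 12×5 = 105
  Shipping 215, fixed 360 → total 575.
  Any other capacity-feasible assignment to {P-α, P-γ} ships for at least 215.
Compare {P-α, P-β, P-γ}: its best feasible assignment gives total 736.
Every other set of open sites that can feasibly serve all demand totals ≥ 736 even under its best assignment. Minimum: 575.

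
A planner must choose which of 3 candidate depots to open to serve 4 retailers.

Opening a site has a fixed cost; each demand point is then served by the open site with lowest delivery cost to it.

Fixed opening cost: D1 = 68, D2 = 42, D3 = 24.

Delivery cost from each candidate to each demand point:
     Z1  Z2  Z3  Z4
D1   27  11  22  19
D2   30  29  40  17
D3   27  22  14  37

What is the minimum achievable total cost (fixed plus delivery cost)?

124

Open {D3}: assign each demand point to its cheapest open site.
  Z1→D3 27, Z2→D3 22, Z3→D3 14, Z4→D3 37
  delivery cost 100, fixed 24 → total 124.
Compare {D2, D3}: delivery cost 80 + fixed 66 = 146.
Compare {D1}: delivery cost 79 + fixed 68 = 147.
Compare {D2}: delivery cost 116 + fixed 42 = 158.
All other subsets cost ≥ 146. Minimum total cost: 124.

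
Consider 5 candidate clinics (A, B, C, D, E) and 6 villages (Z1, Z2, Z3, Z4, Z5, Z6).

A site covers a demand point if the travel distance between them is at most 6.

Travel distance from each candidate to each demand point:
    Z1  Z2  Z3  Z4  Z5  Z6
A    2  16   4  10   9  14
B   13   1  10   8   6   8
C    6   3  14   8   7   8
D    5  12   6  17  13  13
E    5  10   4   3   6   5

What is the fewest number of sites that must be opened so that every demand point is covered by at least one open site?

Coverage sets (demand points within 6 of each site):
  A: {Z1, Z3}
  B: {Z2, Z5}
  C: {Z1, Z2}
  D: {Z1, Z3}
  E: {Z1, Z3, Z4, Z5, Z6}
No single site covers all 6 demand points.
But {B, E} covers everything, so the minimum is 2.

2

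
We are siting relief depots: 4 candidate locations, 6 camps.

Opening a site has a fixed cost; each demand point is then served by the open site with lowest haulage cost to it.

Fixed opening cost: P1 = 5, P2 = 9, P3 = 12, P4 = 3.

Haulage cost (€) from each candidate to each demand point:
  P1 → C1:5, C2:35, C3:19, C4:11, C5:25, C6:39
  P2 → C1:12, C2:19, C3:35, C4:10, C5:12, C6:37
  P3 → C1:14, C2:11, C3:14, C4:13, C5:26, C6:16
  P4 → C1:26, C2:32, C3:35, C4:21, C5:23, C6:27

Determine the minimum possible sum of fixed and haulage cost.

94

Open {P1, P2, P3}: assign each demand point to its cheapest open site.
  C1→P1 5, C2→P3 11, C3→P3 14, C4→P2 10, C5→P2 12, C6→P3 16
  haulage cost 68, fixed 26 → total 94.
Compare {P2, P3}: haulage cost 75 + fixed 21 = 96.
Compare {P1, P2, P3, P4}: haulage cost 68 + fixed 29 = 97.
Compare {P1, P3}: haulage cost 82 + fixed 17 = 99.
All other subsets cost ≥ 96. Minimum total cost: 94.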